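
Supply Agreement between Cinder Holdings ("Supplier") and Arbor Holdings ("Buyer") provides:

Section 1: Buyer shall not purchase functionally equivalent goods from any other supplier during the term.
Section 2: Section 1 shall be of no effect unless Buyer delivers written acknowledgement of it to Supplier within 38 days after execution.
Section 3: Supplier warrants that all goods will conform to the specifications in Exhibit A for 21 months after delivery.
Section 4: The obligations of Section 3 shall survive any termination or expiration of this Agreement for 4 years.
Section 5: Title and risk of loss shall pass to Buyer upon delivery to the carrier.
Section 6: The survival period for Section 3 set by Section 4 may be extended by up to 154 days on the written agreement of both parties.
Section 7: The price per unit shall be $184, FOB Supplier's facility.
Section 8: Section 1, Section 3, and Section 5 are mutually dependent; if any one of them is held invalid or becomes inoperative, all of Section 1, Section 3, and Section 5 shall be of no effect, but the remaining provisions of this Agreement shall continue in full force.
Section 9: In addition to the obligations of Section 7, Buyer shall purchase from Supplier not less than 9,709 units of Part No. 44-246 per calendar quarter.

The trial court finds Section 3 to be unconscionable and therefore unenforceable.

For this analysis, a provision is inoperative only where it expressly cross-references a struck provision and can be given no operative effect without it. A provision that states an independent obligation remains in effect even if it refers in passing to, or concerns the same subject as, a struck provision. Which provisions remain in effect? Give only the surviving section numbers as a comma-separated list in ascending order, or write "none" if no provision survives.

7, 8, 9

Section 3 is struck. Section 4 has no operative effect of its own apart from Section 3 and is therefore inoperative. Section 6 does nothing except set the extension of the survival period for Section 3 by reference to Section 4; with Section 4 gone it has no independent effect and is inoperative. Section 8 declares Section 1, Section 3, and Section 5 mutually dependent; since one of them has fallen, all of them are of no effect. That brings down Section 1 and Section 5 as well. Section 2 in turn depends solely on a provision now struck and likewise falls. The remainder continues in force under Section 8. That leaves Section 7, Section 8, and Section 9 in effect.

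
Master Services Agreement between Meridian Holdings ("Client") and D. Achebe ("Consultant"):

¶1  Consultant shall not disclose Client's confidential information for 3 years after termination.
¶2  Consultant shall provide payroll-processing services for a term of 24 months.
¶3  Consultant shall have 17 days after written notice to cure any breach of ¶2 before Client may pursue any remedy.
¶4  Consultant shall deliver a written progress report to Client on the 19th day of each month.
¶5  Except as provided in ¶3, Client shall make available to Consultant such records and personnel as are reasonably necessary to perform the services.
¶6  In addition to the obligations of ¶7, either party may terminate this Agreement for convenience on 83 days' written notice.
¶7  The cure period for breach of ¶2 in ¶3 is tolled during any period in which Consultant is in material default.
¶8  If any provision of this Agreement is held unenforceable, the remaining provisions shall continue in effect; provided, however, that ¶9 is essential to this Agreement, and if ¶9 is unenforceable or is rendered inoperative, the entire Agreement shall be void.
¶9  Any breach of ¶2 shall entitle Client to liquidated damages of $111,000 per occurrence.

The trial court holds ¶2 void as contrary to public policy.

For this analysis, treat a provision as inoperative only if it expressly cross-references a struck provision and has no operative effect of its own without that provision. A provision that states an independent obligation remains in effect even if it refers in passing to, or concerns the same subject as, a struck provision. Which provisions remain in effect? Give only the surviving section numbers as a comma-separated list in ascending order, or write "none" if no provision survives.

none

¶2 is struck. ¶3 has no operative effect of its own apart from ¶2 and is therefore inoperative. The whole of ¶9 is the liquidated-damages amount, defined by reference to ¶2, so ¶9 cannot stand once ¶2 is removed. ¶7 operates only by reference to ¶3, so it falls with ¶3. ¶8 makes ¶9 an essential term, and ¶9 has been rendered inoperative by the cascade; under ¶8, the entire Agreement is therefore void. No provision of the Agreement survives.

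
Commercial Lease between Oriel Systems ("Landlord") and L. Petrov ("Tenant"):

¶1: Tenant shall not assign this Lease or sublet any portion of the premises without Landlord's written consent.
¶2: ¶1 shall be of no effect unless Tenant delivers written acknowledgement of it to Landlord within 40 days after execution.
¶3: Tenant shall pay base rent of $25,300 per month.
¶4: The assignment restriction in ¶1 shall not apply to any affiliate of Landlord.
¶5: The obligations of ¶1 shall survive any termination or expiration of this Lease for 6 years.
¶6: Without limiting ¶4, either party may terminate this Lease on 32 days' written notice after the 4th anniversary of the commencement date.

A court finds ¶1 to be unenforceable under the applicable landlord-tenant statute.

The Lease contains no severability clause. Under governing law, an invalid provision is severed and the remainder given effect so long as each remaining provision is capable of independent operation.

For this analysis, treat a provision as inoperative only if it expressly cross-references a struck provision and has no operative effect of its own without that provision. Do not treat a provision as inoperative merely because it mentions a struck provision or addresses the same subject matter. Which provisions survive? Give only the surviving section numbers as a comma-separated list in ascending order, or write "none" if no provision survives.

¶1 is struck. The only function of ¶2 is the acknowledgement condition for ¶1, so it cannot stand once ¶1 is removed. The whole of ¶4 is the carve-out from the assignment restriction, defined by reference to ¶1, so ¶4 cannot stand once ¶1 is removed. ¶5 merely fixes the survival period for ¶1; with ¶1 gone it has nothing to operate on and falls away. Although ¶6 refers to ¶4, its operative terms do not depend on ¶4, so it remains in effect. With no severability clause, the stated default rule severs what cannot stand and enforces each remaining provision that can operate on its own. ¶3 and ¶6 remain in effect.

3, 6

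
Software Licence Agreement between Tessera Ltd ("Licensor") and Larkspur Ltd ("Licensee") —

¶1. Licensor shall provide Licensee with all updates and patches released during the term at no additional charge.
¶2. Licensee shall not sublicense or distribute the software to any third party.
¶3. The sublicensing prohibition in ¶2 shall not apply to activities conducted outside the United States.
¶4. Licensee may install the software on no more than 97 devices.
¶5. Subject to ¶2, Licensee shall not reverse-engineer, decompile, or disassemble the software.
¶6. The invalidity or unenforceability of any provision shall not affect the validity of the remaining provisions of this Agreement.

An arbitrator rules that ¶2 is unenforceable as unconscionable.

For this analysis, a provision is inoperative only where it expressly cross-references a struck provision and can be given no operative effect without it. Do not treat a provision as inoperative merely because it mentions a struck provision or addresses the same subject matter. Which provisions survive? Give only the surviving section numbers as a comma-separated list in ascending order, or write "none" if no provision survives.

¶2 is struck. ¶3 operates only by reference to ¶2, so it falls with ¶2. ¶5 mentions ¶2 but its own obligation stands independently of ¶2, so ¶5 is not affected. Under the severability clause in ¶6, the remaining provisions continue in force. That leaves ¶1, ¶4, ¶5, and ¶6 in effect.

1, 4, 5, 6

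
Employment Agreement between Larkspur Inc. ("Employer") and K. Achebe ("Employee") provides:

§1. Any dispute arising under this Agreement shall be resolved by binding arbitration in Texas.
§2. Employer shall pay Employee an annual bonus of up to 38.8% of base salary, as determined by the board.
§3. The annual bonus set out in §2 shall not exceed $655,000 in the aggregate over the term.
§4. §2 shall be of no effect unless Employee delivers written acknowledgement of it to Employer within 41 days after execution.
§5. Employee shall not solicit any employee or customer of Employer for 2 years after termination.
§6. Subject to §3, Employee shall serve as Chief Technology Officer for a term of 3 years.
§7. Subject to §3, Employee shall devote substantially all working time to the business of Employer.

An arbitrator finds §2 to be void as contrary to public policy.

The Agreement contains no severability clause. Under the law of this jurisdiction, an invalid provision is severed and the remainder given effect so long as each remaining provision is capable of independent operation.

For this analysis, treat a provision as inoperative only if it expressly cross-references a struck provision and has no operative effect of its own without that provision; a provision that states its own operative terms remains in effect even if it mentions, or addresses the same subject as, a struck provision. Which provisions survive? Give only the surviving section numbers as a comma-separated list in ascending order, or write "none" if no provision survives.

§2 is struck. §3 does nothing except set the aggregate cap on the annual bonus by reference to §2; with §2 gone it has no independent effect and is inoperative. §4 operates only by reference to §2, so it falls with §2. Although §7 refers to §3, its operative terms do not depend on §3, so it remains in effect. §6 mentions §3 but its own obligation stands independently of §3, so §6 is not affected. Under the stated default rule, only provisions that cannot operate independently fall away; the rest are enforced. The provisions still in force are §1, §5, §6, and §7.

1, 5, 6, 7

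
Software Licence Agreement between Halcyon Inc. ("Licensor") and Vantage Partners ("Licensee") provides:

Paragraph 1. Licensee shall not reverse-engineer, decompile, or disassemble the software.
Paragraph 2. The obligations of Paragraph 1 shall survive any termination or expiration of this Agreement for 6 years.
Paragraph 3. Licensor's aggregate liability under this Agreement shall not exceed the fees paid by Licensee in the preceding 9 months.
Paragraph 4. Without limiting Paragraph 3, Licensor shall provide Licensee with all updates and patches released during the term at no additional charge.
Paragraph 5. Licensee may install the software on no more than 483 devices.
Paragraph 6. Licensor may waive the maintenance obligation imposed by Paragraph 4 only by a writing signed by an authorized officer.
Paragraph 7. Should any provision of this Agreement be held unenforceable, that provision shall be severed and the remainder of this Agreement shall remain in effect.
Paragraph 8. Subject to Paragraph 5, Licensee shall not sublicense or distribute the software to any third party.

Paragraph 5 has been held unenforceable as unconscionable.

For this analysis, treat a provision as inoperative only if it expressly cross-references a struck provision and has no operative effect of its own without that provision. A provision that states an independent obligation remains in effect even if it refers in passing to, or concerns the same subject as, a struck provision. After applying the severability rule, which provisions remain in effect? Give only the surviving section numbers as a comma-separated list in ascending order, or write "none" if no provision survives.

Paragraph 5 is struck. Paragraph 8 mentions Paragraph 5 but its own obligation stands independently of Paragraph 5, so Paragraph 8 is not affected. Nothing else in the Agreement is defined by reference to Paragraph 5. Under the severability clause in Paragraph 7, the remaining provisions continue in force. The provisions still in force are Paragraph 1, Paragraph 2, Paragraph 3, Paragraph 4, Paragraph 6, Paragraph 7, and Paragraph 8.

1, 2, 3, 4, 6, 7, 8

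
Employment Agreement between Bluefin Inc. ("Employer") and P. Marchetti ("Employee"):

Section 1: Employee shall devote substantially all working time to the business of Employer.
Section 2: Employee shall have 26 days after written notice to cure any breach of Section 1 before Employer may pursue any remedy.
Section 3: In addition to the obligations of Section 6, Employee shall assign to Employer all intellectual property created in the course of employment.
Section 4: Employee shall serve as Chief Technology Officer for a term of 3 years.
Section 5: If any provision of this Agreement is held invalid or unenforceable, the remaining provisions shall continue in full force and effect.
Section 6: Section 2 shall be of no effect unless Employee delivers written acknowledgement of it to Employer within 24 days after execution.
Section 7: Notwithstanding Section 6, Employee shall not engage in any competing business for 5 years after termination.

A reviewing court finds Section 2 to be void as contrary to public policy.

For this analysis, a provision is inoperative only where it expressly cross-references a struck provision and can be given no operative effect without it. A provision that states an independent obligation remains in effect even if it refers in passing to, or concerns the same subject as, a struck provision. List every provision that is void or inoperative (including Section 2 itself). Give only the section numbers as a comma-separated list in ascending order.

2, 6

Section 2 is struck. Section 6 has no operative effect of its own apart from Section 2 and is therefore inoperative. Section 3 mentions Section 6 but its own obligation stands independently of Section 6, so Section 3 is not affected. Although Section 7 refers to Section 6, its operative terms do not depend on Section 6, so it remains in effect. Section 5 is a severability clause and preserves every provision that can still be given independent effect. Section 1, Section 3, Section 4, Section 5, and Section 7 remain in effect.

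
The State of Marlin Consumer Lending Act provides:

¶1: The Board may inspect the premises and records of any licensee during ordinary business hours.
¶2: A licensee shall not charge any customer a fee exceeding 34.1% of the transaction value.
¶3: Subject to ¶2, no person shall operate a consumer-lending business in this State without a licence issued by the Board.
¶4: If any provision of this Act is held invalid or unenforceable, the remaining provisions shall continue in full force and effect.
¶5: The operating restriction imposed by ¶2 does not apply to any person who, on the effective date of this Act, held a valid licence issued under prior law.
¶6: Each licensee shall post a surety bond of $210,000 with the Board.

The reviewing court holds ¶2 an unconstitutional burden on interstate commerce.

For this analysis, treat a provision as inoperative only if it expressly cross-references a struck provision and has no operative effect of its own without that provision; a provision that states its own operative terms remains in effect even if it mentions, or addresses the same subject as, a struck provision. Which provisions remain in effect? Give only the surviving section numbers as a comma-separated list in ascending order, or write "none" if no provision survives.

1, 3, 4, 6

¶2 is struck. ¶5 has no operative effect of its own apart from ¶2 and is therefore inoperative. Although ¶3 refers to ¶2, its operative terms do not depend on ¶2, so it remains in effect. Under the severability clause in ¶4, the remaining provisions continue in force. ¶1, ¶3, ¶4, and ¶6 remain in effect.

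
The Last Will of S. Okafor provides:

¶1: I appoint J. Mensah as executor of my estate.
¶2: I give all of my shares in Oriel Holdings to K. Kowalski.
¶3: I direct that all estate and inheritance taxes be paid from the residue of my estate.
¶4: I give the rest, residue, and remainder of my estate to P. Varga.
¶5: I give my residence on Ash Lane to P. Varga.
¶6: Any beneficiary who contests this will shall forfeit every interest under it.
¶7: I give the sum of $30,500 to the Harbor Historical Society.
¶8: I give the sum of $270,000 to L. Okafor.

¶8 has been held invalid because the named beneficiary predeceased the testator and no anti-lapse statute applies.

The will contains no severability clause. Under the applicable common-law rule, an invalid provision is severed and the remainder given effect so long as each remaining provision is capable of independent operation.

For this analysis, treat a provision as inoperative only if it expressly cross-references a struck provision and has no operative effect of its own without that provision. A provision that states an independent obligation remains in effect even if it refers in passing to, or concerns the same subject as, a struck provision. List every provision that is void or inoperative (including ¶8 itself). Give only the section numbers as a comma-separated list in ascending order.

¶8 is struck. Nothing else in the will is defined by reference to ¶8. Under the stated default rule, only provisions that cannot operate independently fall away; the rest are enforced. That leaves ¶1, ¶2, ¶3, ¶4, ¶5, ¶6, and ¶7 in effect.

8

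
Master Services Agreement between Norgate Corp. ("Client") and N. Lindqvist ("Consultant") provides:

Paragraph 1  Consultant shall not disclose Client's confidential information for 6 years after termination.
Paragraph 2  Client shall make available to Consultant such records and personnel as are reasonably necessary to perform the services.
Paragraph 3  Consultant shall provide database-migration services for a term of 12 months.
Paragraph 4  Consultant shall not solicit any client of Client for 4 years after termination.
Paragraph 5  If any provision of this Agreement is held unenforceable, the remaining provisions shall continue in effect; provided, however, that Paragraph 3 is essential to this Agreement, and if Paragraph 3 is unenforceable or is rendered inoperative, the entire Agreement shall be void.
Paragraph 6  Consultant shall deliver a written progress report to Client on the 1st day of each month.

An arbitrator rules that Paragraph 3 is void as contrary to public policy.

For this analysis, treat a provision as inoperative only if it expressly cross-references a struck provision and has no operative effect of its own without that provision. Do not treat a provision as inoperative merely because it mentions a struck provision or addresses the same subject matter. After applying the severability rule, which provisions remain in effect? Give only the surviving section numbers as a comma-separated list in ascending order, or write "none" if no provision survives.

Paragraph 3 is struck. Nothing else in the Agreement is defined by reference to Paragraph 3. Paragraph 5 makes Paragraph 3 an essential term, and Paragraph 3 is the provision held invalid; under Paragraph 5, the entire Agreement is therefore void. No provision of the Agreement survives.

none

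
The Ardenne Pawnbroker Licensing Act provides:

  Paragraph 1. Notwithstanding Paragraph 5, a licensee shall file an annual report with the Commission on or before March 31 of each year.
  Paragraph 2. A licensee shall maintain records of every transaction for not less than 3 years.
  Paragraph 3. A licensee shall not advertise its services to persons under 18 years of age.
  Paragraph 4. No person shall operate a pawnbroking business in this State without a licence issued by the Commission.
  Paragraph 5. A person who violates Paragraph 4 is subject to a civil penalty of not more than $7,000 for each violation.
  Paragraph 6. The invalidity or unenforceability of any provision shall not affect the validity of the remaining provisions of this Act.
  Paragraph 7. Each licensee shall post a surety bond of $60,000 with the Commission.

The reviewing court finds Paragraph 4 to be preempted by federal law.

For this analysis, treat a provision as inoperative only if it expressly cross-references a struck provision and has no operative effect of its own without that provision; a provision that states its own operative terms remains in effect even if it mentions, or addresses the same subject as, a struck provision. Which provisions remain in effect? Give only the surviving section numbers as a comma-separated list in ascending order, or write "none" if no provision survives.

1, 2, 3, 6, 7

Paragraph 4 is struck. Paragraph 5 has no operative effect of its own apart from Paragraph 4 and is therefore inoperative. Although Paragraph 1 refers to Paragraph 5, its operative terms do not depend on Paragraph 5, so it remains in effect. Paragraph 6 is a severability clause and preserves every provision that can still be given independent effect. That leaves Paragraph 1, Paragraph 2, Paragraph 3, Paragraph 6, and Paragraph 7 in effect.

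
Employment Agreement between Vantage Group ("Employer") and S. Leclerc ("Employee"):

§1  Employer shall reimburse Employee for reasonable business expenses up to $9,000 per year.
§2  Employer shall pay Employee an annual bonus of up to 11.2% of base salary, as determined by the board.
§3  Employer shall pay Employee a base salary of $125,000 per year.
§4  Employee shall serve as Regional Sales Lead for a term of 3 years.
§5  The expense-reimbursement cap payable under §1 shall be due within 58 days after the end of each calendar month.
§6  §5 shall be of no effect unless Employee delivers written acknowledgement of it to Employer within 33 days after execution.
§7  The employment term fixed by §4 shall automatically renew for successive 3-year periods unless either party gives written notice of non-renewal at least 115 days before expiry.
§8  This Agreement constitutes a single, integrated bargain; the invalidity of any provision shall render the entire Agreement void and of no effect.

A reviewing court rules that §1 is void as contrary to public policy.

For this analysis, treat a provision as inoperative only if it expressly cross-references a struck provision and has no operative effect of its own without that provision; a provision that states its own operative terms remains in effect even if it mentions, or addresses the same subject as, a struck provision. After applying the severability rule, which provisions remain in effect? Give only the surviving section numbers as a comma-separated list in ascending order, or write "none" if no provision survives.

none

§1 is struck. §5 does nothing except set the payment deadline for the expense-reimbursement cap by reference to §1; with §1 gone it has no independent effect and is inoperative. §6 has no operative effect of its own apart from §5 and is therefore inoperative. §8 provides that the Agreement is not severable, so the invalidity of any one provision voids the entire Agreement. No provision of the Agreement survives.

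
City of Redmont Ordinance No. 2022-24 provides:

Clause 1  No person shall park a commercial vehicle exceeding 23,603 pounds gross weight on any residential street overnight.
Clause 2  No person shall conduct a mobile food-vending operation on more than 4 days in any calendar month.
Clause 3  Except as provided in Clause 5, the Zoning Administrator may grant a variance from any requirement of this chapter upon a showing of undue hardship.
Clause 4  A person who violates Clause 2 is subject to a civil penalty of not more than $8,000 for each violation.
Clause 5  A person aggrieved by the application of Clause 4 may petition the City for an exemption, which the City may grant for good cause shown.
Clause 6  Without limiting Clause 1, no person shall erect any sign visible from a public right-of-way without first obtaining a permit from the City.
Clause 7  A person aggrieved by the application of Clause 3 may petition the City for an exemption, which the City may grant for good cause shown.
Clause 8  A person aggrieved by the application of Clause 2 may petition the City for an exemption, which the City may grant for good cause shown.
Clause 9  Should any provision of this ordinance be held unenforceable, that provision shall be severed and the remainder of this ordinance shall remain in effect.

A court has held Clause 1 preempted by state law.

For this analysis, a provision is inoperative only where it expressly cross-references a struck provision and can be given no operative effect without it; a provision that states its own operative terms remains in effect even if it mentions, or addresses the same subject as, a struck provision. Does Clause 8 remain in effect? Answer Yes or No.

Yes

Clause 1 is struck. Clause 6 mentions Clause 1 but its own obligation stands independently of Clause 1, so Clause 6 is not affected. No other provision's operative terms depend on Clause 1. Clause 9 is a severability clause and preserves every provision that can still be given independent effect. The provisions still in force are Clause 2, Clause 3, Clause 4, Clause 5, Clause 6, Clause 7, Clause 8, and Clause 9. Clause 8 is among the surviving provisions, so the answer is yes.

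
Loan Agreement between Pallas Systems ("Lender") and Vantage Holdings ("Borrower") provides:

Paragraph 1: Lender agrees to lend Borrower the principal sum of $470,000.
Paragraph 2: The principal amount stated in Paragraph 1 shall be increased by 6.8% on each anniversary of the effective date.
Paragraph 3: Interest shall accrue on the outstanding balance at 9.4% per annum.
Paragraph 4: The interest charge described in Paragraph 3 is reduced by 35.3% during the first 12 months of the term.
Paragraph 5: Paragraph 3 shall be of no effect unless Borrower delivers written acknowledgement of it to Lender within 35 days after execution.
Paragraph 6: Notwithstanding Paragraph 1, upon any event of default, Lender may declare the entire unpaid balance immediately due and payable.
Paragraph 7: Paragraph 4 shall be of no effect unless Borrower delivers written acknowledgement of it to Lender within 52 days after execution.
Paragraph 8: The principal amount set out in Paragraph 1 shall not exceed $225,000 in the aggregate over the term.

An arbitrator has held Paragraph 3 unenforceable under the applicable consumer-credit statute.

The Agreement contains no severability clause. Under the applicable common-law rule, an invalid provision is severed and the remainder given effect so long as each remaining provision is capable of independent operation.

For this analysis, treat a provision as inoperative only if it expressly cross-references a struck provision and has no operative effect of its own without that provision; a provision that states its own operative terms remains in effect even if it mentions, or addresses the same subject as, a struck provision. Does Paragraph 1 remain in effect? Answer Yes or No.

Yes

Paragraph 3 is struck. Paragraph 4 operates only by reference to Paragraph 3, so it falls with Paragraph 3. Paragraph 5 operates only by reference to Paragraph 3, so it falls with Paragraph 3. Paragraph 7 merely fixes the acknowledgement condition for Paragraph 4; with Paragraph 4 gone it has nothing to operate on and falls away. With no severability clause, the stated default rule severs what cannot stand and enforces each remaining provision that can operate on its own. Paragraph 1, Paragraph 2, Paragraph 6, and Paragraph 8 remain in effect. Paragraph 1 is among the surviving provisions, so the answer is yes.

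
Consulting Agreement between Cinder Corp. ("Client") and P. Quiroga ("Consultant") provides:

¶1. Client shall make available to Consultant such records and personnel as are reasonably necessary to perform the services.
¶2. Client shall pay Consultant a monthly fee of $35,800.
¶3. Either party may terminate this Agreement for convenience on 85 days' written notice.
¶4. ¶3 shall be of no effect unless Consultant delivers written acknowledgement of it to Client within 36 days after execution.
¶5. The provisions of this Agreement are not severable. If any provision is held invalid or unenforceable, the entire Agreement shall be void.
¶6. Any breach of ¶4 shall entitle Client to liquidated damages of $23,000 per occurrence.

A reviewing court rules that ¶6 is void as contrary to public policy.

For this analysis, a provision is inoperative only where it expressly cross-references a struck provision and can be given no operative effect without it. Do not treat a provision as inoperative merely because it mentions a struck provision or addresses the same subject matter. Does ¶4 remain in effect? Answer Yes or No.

No

¶6 is struck. Nothing else in the Agreement is defined by reference to ¶6. ¶5 provides that the Agreement is not severable, so the invalidity of any one provision voids the entire Agreement. No provision of the Agreement survives. ¶4 is among the inoperative provisions, so the answer is no.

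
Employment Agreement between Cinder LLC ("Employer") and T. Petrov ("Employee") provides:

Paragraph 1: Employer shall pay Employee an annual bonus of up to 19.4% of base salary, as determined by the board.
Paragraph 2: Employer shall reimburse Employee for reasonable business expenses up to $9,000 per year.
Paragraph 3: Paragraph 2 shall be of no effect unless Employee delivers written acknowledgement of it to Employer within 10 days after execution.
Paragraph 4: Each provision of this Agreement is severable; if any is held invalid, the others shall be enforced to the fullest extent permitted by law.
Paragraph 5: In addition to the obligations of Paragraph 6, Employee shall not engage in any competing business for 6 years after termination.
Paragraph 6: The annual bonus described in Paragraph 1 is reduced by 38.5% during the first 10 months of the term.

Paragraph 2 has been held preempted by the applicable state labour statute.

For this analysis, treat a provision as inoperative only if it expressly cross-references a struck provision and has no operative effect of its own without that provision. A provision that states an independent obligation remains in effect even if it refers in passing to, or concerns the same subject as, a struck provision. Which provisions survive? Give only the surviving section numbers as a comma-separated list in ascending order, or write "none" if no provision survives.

Paragraph 2 is struck. Paragraph 3 merely fixes the acknowledgement condition for Paragraph 2; with Paragraph 2 gone it has nothing to operate on and falls away. Under the severability clause in Paragraph 4, the remaining provisions continue in force. The provisions still in force are Paragraph 1, Paragraph 4, Paragraph 5, and Paragraph 6.

1, 4, 5, 6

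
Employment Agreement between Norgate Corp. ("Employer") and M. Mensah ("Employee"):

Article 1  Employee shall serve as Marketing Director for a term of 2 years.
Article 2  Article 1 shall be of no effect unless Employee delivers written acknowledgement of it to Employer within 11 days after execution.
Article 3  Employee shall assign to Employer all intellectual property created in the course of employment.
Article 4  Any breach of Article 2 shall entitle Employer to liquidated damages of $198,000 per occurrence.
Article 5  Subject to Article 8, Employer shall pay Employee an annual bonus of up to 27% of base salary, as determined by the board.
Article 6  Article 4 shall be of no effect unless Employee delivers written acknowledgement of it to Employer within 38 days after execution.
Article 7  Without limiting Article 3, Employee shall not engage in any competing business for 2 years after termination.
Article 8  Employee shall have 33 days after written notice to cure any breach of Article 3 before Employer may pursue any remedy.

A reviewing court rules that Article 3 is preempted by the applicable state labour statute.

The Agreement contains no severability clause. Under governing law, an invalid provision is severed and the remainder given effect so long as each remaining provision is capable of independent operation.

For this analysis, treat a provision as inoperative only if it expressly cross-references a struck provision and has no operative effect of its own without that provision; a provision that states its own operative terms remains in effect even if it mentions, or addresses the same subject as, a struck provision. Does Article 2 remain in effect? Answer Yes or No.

Yes

Article 3 is struck. Article 8 has no operative effect of its own apart from Article 3 and is therefore inoperative. Article 7 mentions Article 3 but its own obligation stands independently of Article 3, so Article 7 is not affected. Although Article 5 refers to Article 8, its operative terms do not depend on Article 8, so it remains in effect. With no severability clause, the stated default rule severs what cannot stand and enforces each remaining provision that can operate on its own. The provisions still in force are Article 1, Article 2, Article 4, Article 5, Article 6, and Article 7. Article 2 is among the surviving provisions, so the answer is yes.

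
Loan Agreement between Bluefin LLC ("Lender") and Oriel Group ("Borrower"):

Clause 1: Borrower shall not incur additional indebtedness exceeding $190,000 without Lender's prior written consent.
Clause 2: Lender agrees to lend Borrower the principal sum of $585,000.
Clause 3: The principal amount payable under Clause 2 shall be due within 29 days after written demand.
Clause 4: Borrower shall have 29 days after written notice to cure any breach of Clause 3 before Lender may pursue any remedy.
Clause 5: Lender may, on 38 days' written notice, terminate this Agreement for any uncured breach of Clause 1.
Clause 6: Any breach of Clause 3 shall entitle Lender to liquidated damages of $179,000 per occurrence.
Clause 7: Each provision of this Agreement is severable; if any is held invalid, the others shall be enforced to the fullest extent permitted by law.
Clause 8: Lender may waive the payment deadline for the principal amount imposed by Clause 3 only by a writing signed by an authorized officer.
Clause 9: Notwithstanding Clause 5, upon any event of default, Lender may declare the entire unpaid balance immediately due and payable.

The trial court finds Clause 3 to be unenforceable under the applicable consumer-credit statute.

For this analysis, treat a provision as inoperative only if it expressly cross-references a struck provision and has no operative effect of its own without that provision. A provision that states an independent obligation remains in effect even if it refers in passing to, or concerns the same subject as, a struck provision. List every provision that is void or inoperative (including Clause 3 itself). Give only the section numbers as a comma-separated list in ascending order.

Clause 3 is struck. Clause 4 has no operative effect of its own apart from Clause 3 and is therefore inoperative. Clause 6 operates only by reference to Clause 3, so it falls with Clause 3. Clause 8 merely fixes the waiver condition for Clause 3; with Clause 3 gone it has nothing to operate on and falls away. Under the severability clause in Clause 7, the remaining provisions continue in force. The provisions still in force are Clause 1, Clause 2, Clause 5, Clause 7, and Clause 9.

3, 4, 6, 8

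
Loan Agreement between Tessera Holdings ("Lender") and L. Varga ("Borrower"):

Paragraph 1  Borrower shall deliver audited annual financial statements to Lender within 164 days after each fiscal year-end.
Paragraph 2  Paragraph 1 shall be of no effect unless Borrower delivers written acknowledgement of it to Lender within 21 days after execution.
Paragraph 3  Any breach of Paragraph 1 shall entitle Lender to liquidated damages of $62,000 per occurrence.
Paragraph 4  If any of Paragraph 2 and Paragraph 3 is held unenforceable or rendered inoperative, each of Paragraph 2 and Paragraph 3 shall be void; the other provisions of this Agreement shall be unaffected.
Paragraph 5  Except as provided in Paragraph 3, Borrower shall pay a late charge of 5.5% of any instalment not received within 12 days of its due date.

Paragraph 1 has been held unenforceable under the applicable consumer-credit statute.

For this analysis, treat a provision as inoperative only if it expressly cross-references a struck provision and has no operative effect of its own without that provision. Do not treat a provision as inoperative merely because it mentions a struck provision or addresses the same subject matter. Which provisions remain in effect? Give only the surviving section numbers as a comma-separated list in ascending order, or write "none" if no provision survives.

4, 5

Paragraph 1 is struck. Paragraph 2 operates only by reference to Paragraph 1, so it falls with Paragraph 1. Paragraph 3 operates only by reference to Paragraph 1, so it falls with Paragraph 1. Paragraph 5 mentions Paragraph 3 but its own obligation stands independently of Paragraph 3, so Paragraph 5 is not affected. Paragraph 4 declares Paragraph 2 and Paragraph 3 mutually dependent; since one of them has fallen, all of them are of no effect. The remainder continues in force under Paragraph 4. Paragraph 4 and Paragraph 5 remain in effect.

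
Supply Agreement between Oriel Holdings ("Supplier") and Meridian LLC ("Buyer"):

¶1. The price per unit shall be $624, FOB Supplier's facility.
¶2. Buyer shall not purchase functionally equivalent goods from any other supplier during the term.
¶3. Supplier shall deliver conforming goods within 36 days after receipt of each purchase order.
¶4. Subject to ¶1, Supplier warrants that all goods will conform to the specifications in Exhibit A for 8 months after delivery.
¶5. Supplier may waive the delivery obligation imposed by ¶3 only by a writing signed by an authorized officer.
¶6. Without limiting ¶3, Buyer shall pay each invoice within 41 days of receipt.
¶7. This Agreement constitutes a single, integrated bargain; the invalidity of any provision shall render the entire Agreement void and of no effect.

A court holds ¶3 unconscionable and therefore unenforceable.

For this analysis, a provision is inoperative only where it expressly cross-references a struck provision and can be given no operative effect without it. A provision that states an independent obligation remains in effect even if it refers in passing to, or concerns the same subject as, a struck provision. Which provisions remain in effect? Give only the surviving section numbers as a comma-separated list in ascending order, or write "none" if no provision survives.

¶3 is struck. ¶5 has no operative effect of its own apart from ¶3 and is therefore inoperative. ¶7 provides that the Agreement is not severable, so the invalidity of any one provision voids the entire Agreement. No provision of the Agreement survives.

none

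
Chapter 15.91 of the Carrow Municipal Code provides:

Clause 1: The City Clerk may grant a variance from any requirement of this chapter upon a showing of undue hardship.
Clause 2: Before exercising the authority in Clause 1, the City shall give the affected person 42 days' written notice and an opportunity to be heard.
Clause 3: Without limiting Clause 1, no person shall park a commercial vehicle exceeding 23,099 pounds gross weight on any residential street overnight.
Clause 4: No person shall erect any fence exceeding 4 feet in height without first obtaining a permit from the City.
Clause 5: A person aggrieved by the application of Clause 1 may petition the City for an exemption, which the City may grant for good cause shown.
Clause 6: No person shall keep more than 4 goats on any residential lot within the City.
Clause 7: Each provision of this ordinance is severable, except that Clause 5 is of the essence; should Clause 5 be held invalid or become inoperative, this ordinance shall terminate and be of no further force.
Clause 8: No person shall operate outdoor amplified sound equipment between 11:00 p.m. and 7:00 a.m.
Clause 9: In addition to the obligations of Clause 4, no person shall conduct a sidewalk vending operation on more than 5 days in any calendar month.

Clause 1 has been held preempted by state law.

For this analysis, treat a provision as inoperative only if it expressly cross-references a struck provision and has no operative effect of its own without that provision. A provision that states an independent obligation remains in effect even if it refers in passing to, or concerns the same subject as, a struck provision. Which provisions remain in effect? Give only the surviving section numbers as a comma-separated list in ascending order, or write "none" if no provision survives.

Clause 1 is struck. Clause 2 operates only by reference to Clause 1, so it falls with Clause 1. Clause 5 merely fixes the exemption procedure for Clause 1; with Clause 1 gone it has nothing to operate on and falls away. Clause 7 makes Clause 5 an essential term, and Clause 5 has been rendered inoperative by the cascade; under Clause 7, the entire ordinance is therefore void. No provision of the ordinance survives.

none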